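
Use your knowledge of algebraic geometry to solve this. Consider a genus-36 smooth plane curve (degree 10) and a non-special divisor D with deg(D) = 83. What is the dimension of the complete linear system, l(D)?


First, compute the genus of a smooth plane curve of degree 10:
g = (d-1)(d-2)/2 = (10-1)(10-2)/2 = 36
For a non-special divisor D (i.e., h^1(D) = 0), Riemann-Roch gives:
l(D) = deg(D) - g + 1
Since deg(D) = 83 >= 2g - 1 = 71, D is non-special.
l(D) = 83 - 36 + 1 = 48

48


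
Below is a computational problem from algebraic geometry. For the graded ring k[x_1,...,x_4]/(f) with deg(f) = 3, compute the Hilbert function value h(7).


For R = k[x_1,...,x_n]/(f) with f homogeneous of degree e:
The Hilbert series is (1 - t^e)/(1 - t)^n.
So h(d) = C(d+n-1, n-1) - C(d-e+n-1, n-1) for d >= e.
With n=4, e=3, d=7:
C(7+4-1, 4-1) = C(10, 3) = 120
C(7-3+4-1, 4-1) = C(7, 3) = 35
h(7) = 120 - 35 = 85

85


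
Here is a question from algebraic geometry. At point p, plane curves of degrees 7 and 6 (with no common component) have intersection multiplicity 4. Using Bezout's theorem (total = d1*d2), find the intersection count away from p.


By Bezout's theorem, the total intersection number is d1 * d2.
Total = 7 * 6 = 42
Intersection multiplicity at p = 4
Remaining intersections = 42 - 4 = 38

38


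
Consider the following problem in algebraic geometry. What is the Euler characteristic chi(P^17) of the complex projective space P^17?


The complex projective space P^17 has one cell in each even real dimension 0, 2, ..., 34.
The cohomology groups are H^{2k}(P^17) = Z for k = 0,...,17, and 0 otherwise.
Euler characteristic = sum of Betti numbers = 1 per even-dimensional cohomology group.
chi(P^17) = 17 + 1 = 18

18


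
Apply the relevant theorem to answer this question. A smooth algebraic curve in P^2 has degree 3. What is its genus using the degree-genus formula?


Using the genus formula for smooth plane curves:
g = (d-1)(d-2)/2
g = (3-1)(3-2)/2
g = 2*1/2
g = 2/2 = 1

1


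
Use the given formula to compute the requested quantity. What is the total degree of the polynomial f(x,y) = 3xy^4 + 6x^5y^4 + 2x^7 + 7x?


Examine each term for its total degree (sum of exponents).
  Term '3xy^4' has total degree 1+4 = 5.
  Term '6x^5y^4' has total degree 5+4 = 9.
  Term '2x^7' has total degree 7+0 = 7.
  Term '7x' has total degree 1+0 = 1.
The maximum total degree among all terms is 9.

9


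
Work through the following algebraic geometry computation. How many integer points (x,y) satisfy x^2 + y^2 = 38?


Systematically check integer values of x where x^2 <= 38.
For each valid x, check if 38 - x^2 is a perfect square.
Total integer solutions found: 0

0


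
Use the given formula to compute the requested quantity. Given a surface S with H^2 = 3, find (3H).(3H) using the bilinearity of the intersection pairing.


Using bilinearity of the intersection pairing on a surface S:
(aH).(bH) = ab * (H.H)
We have H^2 = 3.
D.E = (3H).(3H) = 3*3*3
= 9*3
= 27

27


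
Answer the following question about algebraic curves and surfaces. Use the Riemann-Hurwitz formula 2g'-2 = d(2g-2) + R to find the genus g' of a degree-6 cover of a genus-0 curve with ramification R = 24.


Riemann-Hurwitz formula: 2g' - 2 = d(2g - 2) + R
Given: d = 6, g = 0, R = 24
2g' - 2 = 6*(2*0 - 2) + 24
2g' - 2 = 6*(-2) + 24
2g' - 2 = -12 + 24 = 12
2g' = 14
g' = 7

7


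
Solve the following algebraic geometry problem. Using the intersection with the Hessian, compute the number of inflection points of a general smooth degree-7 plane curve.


For a general smooth plane curve C of degree d, the inflection points are
the intersection of C with its Hessian curve, which has degree 3(d-2).
By Bezout, the total intersection number is d * 3(d-2) = 7 * 15 = 105.
For a general curve every flex is ordinary, so each contributes
multiplicity 1 to C·Hess(C), and the number of distinct inflection
points is 3d(d-2).
Inflection points = 3*7*(7-2) = 3*7*5 = 105

105


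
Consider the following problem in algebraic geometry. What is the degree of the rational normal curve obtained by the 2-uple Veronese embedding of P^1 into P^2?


The rational normal curve in P^2 is the image of P^1 under the 2-uple Veronese.
A general hyperplane in P^2 pulls back to a degree-2 form on P^1, which has 2 zeros,
so the curve meets a general hyperplane in 2 points. Degree = 2.

2


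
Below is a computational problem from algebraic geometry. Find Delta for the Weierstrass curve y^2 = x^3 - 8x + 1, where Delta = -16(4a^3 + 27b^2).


Compute each component:
4a^3 = 4*(-8)^3 = 4*(-512) = -2048
27b^2 = 27*1^2 = 27*1 = 27
4a^3 + 27b^2 = -2048 + 27 = -2021
Delta = -16*(-2021) = 32336

32336


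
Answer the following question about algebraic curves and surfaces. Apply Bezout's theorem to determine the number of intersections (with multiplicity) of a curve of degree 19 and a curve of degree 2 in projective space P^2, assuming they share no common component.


Bezout's theorem states the intersection count equals the product of degrees.
Intersection count = 19 * 2 = 38

38


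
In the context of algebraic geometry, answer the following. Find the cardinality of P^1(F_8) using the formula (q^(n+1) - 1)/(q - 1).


P^1(F_8) has (q^(n+1) - 1)/(q - 1) points.
= 8^1 + 8^0
= 8 + 1
= 9

9


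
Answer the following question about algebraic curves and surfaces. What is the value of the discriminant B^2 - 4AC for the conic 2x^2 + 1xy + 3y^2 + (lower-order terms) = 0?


The discriminant of a conic Ax^2 + Bxy + Cy^2 + ... = 0 is B^2 - 4AC.
B^2 = 1^2 = 1
4AC = 4*2*3 = 24
Discriminant = 1 - 24 = -23

-23


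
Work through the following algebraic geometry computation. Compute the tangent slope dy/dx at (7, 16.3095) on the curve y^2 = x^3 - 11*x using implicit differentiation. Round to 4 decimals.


Using implicit differentiation of y^2 = x^3 - 11*x:
2y * dy/dx = 3x^2 - 11
dy/dx = (3x^2 - 11)/(2y)
Numerator: 3*7^2 - 11 = 136
Denominator: 2*16.3095 = 32.619
dy/dx = 136/32.619 = 4.1693

4.1693


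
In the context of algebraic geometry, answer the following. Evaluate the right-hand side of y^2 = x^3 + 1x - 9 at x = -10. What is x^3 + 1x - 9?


Compute x^3 + 1x - 9 at x = -10:
x^3 = (-10)^3 = -1000
1*x = 1*(-10) = -10
Sum: -1000 - 10 - 9 = -1019

-1019


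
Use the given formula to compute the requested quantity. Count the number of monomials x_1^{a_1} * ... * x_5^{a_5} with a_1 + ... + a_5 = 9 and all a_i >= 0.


The number of degree-9 monomials in 5 variables is C(d+n-1, n-1).
= C(9+5-1, 5-1) = C(13, 4)
= 715

715


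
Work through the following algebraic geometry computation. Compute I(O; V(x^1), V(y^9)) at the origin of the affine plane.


The intersection multiplicity of V(x^a) and V(y^b) at the origin is:
I(O; V(x^1), V(y^9)) = dim_k(k[x,y]/(x^1, y^9))
A basis for k[x,y]/(x^1, y^9) is the set of monomials x^i * y^j
where 0 <= i < 1 and 0 <= j < 9.
The number of such monomials is 1 * 9 = 9

9


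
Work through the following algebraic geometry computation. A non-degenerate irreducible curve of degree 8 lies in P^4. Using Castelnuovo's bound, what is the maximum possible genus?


Castelnuovo's bound: write d - 1 = m(r-1) + epsilon with 0 <= epsilon < r-1.
d - 1 = 8 - 1 = 7
r - 1 = 4 - 1 = 3
7 = 2*3 + 1, so m = 2, epsilon = 1
pi(d, r) = m(m-1)(r-1)/2 + m*epsilon
= 2*1*3/2 + 2*1
= 6/2 + 2
= 3 + 2 = 5

5


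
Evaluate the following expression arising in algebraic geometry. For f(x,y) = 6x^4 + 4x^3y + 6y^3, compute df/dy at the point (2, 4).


df/dy = 4*x^3 + 3*6*y^2
At (2,4): 4*2^3 + 3*6*4^2
= 32 + 288
= 320

320


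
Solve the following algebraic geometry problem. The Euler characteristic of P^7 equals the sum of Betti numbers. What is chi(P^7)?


The complex projective space P^7 has one cell in each even real dimension 0, 2, ..., 14.
The cohomology groups are H^{2k}(P^7) = Z for k = 0,...,7, and 0 otherwise.
Euler characteristic = sum of Betti numbers = 1 per even-dimensional cohomology group.
chi(P^7) = 7 + 1 = 8

8


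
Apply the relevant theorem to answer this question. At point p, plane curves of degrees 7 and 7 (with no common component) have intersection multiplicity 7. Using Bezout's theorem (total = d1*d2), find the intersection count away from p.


By Bezout's theorem, the total intersection number is d1 * d2.
Total = 7 * 7 = 49
Intersection multiplicity at p = 7
Remaining intersections = 49 - 7 = 42

42


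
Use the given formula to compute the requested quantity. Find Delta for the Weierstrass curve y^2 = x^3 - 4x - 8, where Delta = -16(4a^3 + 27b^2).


Compute each component:
4a^3 = 4*(-4)^3 = 4*(-64) = -256
27b^2 = 27*(-8)^2 = 27*64 = 1728
4a^3 + 27b^2 = -256 + 1728 = 1472
Delta = -16*1472 = -23552

-23552


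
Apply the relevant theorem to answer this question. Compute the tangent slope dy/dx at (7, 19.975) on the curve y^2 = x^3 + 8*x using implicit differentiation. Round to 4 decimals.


Using implicit differentiation of y^2 = x^3 + 8*x:
2y * dy/dx = 3x^2 + 8
dy/dx = (3x^2 + 8)/(2y)
Numerator: 3*7^2 + 8 = 155
Denominator: 2*19.975 = 39.95
dy/dx = 155/39.95 = 3.8798

3.8798


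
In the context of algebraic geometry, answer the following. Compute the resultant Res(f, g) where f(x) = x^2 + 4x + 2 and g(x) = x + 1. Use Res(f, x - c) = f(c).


For Res(f, x - c), we evaluate f at x = c.
f(-1) = (-1)^2 + 4*(-1) + 2
= 1 - 4 + 2
= -3 + 2 = -1
Res(f, g) = -1

-1


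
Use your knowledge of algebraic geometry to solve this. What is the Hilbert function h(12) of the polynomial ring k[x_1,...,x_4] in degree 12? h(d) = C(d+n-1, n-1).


The Hilbert function for the polynomial ring in 4 variables is:
h(d) = C(d+n-1, n-1)
h(12) = C(12+4-1, 4-1) = C(15, 3)
= 15! / (3! * 12!)
= 455

455


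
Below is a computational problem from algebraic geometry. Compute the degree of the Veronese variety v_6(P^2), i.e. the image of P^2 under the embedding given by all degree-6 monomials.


The Veronese variety v_6(P^2) has degree d^r.
d^r = 6^2 = 36

36


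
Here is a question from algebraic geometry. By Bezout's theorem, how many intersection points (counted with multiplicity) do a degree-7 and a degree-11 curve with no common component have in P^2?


Bezout's theorem states the intersection count equals the product of degrees.
Intersection count = 7 * 11 = 77

77


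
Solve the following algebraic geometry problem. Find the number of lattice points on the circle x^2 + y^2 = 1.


Systematically check integer values of x where x^2 <= 1.
For each valid x, check if 1 - x^2 is a perfect square.
x=0: 1 - 0 = 1, sqrt = 1 (valid)
x=1: 1 - 1 = 0, sqrt = 0 (valid)
Total integer solutions found: 4

4


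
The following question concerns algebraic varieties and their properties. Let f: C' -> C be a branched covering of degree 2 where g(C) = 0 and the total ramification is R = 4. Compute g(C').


Riemann-Hurwitz formula: 2g' - 2 = d(2g - 2) + R
Given: d = 2, g = 0, R = 4
2g' - 2 = 2*(2*0 - 2) + 4
2g' - 2 = 2*(-2) + 4
2g' - 2 = -4 + 4 = 0
2g' = 2
g' = 1

1


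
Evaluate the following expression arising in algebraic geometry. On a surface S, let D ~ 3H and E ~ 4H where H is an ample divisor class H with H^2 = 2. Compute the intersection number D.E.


Using bilinearity of the intersection pairing on a surface S:
(aH).(bH) = ab * (H.H)
We have H^2 = 2.
D.E = (3H).(4H) = 3*4*2
= 12*2
= 24

24


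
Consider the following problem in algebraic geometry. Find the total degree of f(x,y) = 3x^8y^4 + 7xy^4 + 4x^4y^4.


Examine each term for its total degree (sum of exponents).
  Term '3x^8y^4' has total degree 8+4 = 12.
  Term '7xy^4' has total degree 1+4 = 5.
  Term '4x^4y^4' has total degree 4+4 = 8.
The maximum total degree among all terms is 12.

12


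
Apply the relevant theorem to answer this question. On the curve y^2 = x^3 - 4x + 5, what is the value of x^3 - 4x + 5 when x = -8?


Compute x^3 - 4x + 5 at x = -8:
x^3 = (-8)^3 = -512
(-4)*x = (-4)*(-8) = 32
Sum: -512 + 32 + 5 = -475

-475


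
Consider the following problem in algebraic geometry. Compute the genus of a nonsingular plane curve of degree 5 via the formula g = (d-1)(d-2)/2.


Using the genus formula for smooth plane curves:
g = (d-1)(d-2)/2
g = (5-1)(5-2)/2
g = 4*3/2
g = 12/2 = 6

6


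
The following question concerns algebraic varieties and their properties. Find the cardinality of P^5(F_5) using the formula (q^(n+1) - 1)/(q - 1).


P^5(F_5) has (q^(n+1) - 1)/(q - 1) points.
= 5^5 + 5^4 + 5^3 + 5^2 + 5^1 + 5^0
= 3125 + 625 + 125 + 25 + 5 + 1
= 3906

3906


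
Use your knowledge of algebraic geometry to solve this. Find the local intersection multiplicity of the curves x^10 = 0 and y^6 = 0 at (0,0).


The intersection multiplicity of V(x^a) and V(y^b) at the origin is:
I(O; V(x^10), V(y^6)) = dim_k(k[x,y]/(x^10, y^6))
A basis for k[x,y]/(x^10, y^6) is the set of monomials x^i * y^j
where 0 <= i < 10 and 0 <= j < 6.
The number of such monomials is 10 * 6 = 60

60


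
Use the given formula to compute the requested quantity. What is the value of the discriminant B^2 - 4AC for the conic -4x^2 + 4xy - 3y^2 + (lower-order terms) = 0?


The discriminant of a conic Ax^2 + Bxy + Cy^2 + ... = 0 is B^2 - 4AC.
B^2 = 4^2 = 16
4AC = 4*(-4)*(-3) = 48
Discriminant = 16 - 48 = -32

-32


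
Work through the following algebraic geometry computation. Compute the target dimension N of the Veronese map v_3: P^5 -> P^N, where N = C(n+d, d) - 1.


The Veronese embedding v_d: P^n -> P^N maps each point to all
degree-d monomials in n+1 homogeneous coordinates.
N = C(n+d, d) - 1
N = C(5+3, 3) - 1
N = C(8, 3) - 1
C(8, 3) = 56
N = 56 - 1 = 55

55


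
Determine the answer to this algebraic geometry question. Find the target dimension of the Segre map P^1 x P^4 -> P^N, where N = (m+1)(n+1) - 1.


The Segre embedding maps P^m x P^n into P^N via
all products of coordinates from each factor.
N = (m+1)(n+1) - 1
N = (1+1)(4+1) - 1
N = 2*5 - 1
N = 10 - 1 = 9

9


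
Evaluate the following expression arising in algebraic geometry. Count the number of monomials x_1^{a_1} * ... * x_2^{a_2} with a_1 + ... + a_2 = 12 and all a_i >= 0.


The number of degree-12 monomials in 2 variables is C(d+n-1, n-1).
= C(12+2-1, 2-1) = C(13, 1)
= 13

13


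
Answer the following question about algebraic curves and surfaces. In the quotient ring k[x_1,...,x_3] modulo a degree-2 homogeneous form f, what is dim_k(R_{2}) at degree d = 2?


For R = k[x_1,...,x_n]/(f) with f homogeneous of degree e:
The Hilbert series is (1 - t^e)/(1 - t)^n.
So h(d) = C(d+n-1, n-1) - C(d-e+n-1, n-1) for d >= e.
With n=3, e=2, d=2:
C(2+3-1, 3-1) = C(4, 2) = 6
C(2-2+3-1, 3-1) = C(2, 2) = 1
h(2) = 6 - 1 = 5

5


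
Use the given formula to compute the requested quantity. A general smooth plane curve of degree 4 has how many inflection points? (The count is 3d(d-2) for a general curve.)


For a general smooth plane curve C of degree d, the inflection points are
the intersection of C with its Hessian curve, which has degree 3(d-2).
By Bezout, the total intersection number is d * 3(d-2) = 4 * 6 = 24.
For a general curve every flex is ordinary, so each contributes
multiplicity 1 to C·Hess(C), and the number of distinct inflection
points is 3d(d-2).
Inflection points = 3*4*(4-2) = 3*4*2 = 24

24


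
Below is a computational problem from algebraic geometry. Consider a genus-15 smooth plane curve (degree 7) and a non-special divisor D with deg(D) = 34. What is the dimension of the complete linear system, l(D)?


First, compute the genus of a smooth plane curve of degree 7:
g = (d-1)(d-2)/2 = (7-1)(7-2)/2 = 15
For a non-special divisor D (i.e., h^1(D) = 0), Riemann-Roch gives:
l(D) = deg(D) - g + 1
Since deg(D) = 34 >= 2g - 1 = 29, D is non-special.
l(D) = 34 - 15 + 1 = 20

20


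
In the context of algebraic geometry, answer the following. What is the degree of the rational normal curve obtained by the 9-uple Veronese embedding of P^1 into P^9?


The rational normal curve in P^9 is the image of P^1 under the 9-uple Veronese.
A general hyperplane in P^9 pulls back to a degree-9 form on P^1, which has 9 zeros,
so the curve meets a general hyperplane in 9 points. Degree = 9.

9


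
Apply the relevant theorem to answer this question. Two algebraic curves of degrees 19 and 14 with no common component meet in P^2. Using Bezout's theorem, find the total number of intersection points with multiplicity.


Bezout's theorem states the intersection count equals the product of degrees.
Intersection count = 19 * 14 = 266

266


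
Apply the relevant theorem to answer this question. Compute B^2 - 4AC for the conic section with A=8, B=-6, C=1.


The discriminant of a conic Ax^2 + Bxy + Cy^2 + ... = 0 is B^2 - 4AC.
B^2 = (-6)^2 = 36
4AC = 4*8*1 = 32
Discriminant = 36 - 32 = 4

4


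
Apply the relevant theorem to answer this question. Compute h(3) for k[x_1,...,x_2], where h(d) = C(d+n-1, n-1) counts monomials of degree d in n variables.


The Hilbert function for the polynomial ring in 2 variables is:
h(d) = C(d+n-1, n-1)
h(3) = C(3+2-1, 2-1) = C(4, 1)
= 4! / (1! * 3!)
= 4

4


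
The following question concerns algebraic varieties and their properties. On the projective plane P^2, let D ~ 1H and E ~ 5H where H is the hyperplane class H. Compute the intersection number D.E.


Using bilinearity of the intersection pairing on the projective plane P^2:
(aH).(bH) = ab * (H.H)
We have H^2 = 1 (Bezout).
D.E = (1H).(5H) = 1*5*1
= 5*1
= 5

5


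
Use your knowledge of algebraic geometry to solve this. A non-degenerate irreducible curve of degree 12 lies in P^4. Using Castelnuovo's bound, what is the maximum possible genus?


Castelnuovo's bound: write d - 1 = m(r-1) + epsilon with 0 <= epsilon < r-1.
d - 1 = 12 - 1 = 11
r - 1 = 4 - 1 = 3
11 = 3*3 + 2, so m = 3, epsilon = 2
pi(d, r) = m(m-1)(r-1)/2 + m*epsilon
= 3*2*3/2 + 3*2
= 18/2 + 6
= 9 + 6 = 15

15


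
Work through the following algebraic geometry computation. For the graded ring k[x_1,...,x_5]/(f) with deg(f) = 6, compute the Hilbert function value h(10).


For R = k[x_1,...,x_n]/(f) with f homogeneous of degree e:
The Hilbert series is (1 - t^e)/(1 - t)^n.
So h(d) = C(d+n-1, n-1) - C(d-e+n-1, n-1) for d >= e.
With n=5, e=6, d=10:
C(10+5-1, 5-1) = C(14, 4) = 1001
C(10-6+5-1, 5-1) = C(8, 4) = 70
h(10) = 1001 - 70 = 931

931


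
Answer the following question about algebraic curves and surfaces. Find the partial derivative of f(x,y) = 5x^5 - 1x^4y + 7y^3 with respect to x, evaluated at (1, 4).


df/dx = 5*5*x^4 + 4*(-1)*x^3*y
At (1,4): 5*5*1^4 + 4*(-1)*1^3*4
= 25 - 16
= 9

9


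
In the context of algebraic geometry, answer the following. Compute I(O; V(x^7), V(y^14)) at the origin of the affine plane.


The intersection multiplicity of V(x^a) and V(y^b) at the origin is:
I(O; V(x^7), V(y^14)) = dim_k(k[x,y]/(x^7, y^14))
A basis for k[x,y]/(x^7, y^14) is the set of monomials x^i * y^j
where 0 <= i < 7 and 0 <= j < 14.
The number of such monomials is 7 * 14 = 98

98


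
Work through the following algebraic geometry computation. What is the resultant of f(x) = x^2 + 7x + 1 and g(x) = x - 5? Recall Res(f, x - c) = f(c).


For Res(f, x - c), we evaluate f at x = c.
f(5) = 5^2 + 7*5 + 1
= 25 + 35 + 1
= 60 + 1 = 61
Res(f, g) = 61

61


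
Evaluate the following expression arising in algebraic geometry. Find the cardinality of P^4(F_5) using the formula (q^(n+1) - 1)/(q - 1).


P^4(F_5) has (q^(n+1) - 1)/(q - 1) points.
= 5^4 + 5^3 + 5^2 + 5^1 + 5^0
= 625 + 125 + 25 + 5 + 1
= 781

781


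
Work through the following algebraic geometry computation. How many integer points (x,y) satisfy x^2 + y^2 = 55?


Systematically check integer values of x where x^2 <= 55.
For each valid x, check if 55 - x^2 is a perfect square.
Total integer solutions found: 0

0


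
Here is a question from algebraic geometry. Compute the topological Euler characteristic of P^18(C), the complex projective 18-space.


The complex projective space P^18 has one cell in each even real dimension 0, 2, ..., 36.
The cohomology groups are H^{2k}(P^18) = Z for k = 0,...,18, and 0 otherwise.
Euler characteristic = sum of Betti numbers = 1 per even-dimensional cohomology group.
chi(P^18) = 18 + 1 = 19

19


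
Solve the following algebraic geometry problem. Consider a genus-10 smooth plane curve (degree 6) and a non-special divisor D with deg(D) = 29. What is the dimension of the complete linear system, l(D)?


First, compute the genus of a smooth plane curve of degree 6:
g = (d-1)(d-2)/2 = (6-1)(6-2)/2 = 10
For a non-special divisor D (i.e., h^1(D) = 0), Riemann-Roch gives:
l(D) = deg(D) - g + 1
Since deg(D) = 29 >= 2g - 1 = 19, D is non-special.
l(D) = 29 - 10 + 1 = 20

20


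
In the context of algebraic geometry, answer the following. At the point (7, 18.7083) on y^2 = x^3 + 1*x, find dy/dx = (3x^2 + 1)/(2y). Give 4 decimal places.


Using implicit differentiation of y^2 = x^3 + 1*x:
2y * dy/dx = 3x^2 + 1
dy/dx = (3x^2 + 1)/(2y)
Numerator: 3*7^2 + 1 = 148
Denominator: 2*18.7083 = 37.4166
dy/dx = 148/37.4166 = 3.9555

3.9555


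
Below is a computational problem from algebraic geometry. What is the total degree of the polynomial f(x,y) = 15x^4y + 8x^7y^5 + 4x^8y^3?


Examine each term for its total degree (sum of exponents).
  Term '15x^4y' has total degree 4+1 = 5.
  Term '8x^7y^5' has total degree 7+5 = 12.
  Term '4x^8y^3' has total degree 8+3 = 11.
The maximum total degree among all terms is 12.

12


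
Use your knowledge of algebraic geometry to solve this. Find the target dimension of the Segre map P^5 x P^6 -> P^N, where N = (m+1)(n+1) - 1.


The Segre embedding maps P^m x P^n into P^N via
all products of coordinates from each factor.
N = (m+1)(n+1) - 1
N = (5+1)(6+1) - 1
N = 6*7 - 1
N = 42 - 1 = 41

41


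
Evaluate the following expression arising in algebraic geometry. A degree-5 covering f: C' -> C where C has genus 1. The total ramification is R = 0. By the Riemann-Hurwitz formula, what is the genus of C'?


Riemann-Hurwitz formula: 2g' - 2 = d(2g - 2) + R
Given: d = 5, g = 1, R = 0
2g' - 2 = 5*(2*1 - 2) + 0
2g' - 2 = 5*0 + 0
2g' - 2 = 0 + 0 = 0
2g' = 2
g' = 1

1


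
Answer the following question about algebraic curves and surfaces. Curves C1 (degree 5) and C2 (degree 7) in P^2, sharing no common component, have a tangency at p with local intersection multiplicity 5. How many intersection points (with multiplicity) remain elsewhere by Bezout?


By Bezout's theorem, the total intersection number is d1 * d2.
Total = 5 * 7 = 35
Intersection multiplicity at p = 5
Remaining intersections = 35 - 5 = 30

30


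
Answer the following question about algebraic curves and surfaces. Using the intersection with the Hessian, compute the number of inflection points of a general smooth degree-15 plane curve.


For a general smooth plane curve C of degree d, the inflection points are
the intersection of C with its Hessian curve, which has degree 3(d-2).
By Bezout, the total intersection number is d * 3(d-2) = 15 * 39 = 585.
For a general curve every flex is ordinary, so each contributes
multiplicity 1 to C·Hess(C), and the number of distinct inflection
points is 3d(d-2).
Inflection points = 3*15*(15-2) = 3*15*13 = 585

585


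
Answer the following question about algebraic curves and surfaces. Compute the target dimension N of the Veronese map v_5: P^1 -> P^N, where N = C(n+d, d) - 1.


The Veronese embedding v_d: P^n -> P^N maps each point to all
degree-d monomials in n+1 homogeneous coordinates.
N = C(n+d, d) - 1
N = C(1+5, 5) - 1
N = C(6, 5) - 1
C(6, 5) = 6
N = 6 - 1 = 5

5


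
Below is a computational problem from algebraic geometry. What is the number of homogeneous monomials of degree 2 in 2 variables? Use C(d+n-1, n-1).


The number of degree-2 monomials in 2 variables is C(d+n-1, n-1).
= C(2+2-1, 2-1) = C(3, 1)
= 3

3


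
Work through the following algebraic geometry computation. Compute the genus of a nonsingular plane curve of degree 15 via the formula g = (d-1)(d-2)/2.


Using the genus formula for smooth plane curves:
g = (d-1)(d-2)/2
g = (15-1)(15-2)/2
g = 14*13/2
g = 182/2 = 91

91


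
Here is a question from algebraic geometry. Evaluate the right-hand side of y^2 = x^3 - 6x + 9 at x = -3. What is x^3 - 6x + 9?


Compute x^3 - 6x + 9 at x = -3:
x^3 = (-3)^3 = -27
(-6)*x = (-6)*(-3) = 18
Sum: -27 + 18 + 9 = 0

0


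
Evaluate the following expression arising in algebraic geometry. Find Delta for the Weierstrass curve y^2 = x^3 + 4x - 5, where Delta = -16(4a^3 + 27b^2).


Compute each component:
4a^3 = 4*4^3 = 4*64 = 256
27b^2 = 27*(-5)^2 = 27*25 = 675
4a^3 + 27b^2 = 256 + 675 = 931
Delta = -16*931 = -14896

-14896


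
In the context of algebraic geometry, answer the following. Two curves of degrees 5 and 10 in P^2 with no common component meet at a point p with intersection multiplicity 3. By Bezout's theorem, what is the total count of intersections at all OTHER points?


By Bezout's theorem, the total intersection number is d1 * d2.
Total = 5 * 10 = 50
Intersection multiplicity at p = 3
Remaining intersections = 50 - 3 = 47

47


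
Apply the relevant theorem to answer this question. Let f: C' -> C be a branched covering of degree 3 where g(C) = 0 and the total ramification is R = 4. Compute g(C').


Riemann-Hurwitz formula: 2g' - 2 = d(2g - 2) + R
Given: d = 3, g = 0, R = 4
2g' - 2 = 3*(2*0 - 2) + 4
2g' - 2 = 3*(-2) + 4
2g' - 2 = -6 + 4 = -2
2g' = 0
g' = 0

0


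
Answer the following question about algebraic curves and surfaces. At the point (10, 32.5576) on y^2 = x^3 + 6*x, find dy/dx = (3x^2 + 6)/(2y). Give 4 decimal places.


Using implicit differentiation of y^2 = x^3 + 6*x:
2y * dy/dx = 3x^2 + 6
dy/dx = (3x^2 + 6)/(2y)
Numerator: 3*10^2 + 6 = 306
Denominator: 2*32.5576 = 65.1152
dy/dx = 306/65.1152 = 4.6994

4.6994


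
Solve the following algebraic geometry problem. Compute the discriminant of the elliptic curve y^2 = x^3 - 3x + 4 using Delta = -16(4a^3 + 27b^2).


Compute each component:
4a^3 = 4*(-3)^3 = 4*(-27) = -108
27b^2 = 27*4^2 = 27*16 = 432
4a^3 + 27b^2 = -108 + 432 = 324
Delta = -16*324 = -5184

-5184


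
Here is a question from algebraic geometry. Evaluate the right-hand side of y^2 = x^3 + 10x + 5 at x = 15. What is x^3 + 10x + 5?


Compute x^3 + 10x + 5 at x = 15:
x^3 = 15^3 = 3375
10*x = 10*15 = 150
Sum: 3375 + 150 + 5 = 3530

3530


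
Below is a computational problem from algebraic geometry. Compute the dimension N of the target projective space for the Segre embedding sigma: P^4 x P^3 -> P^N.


The Segre embedding maps P^m x P^n into P^N via
all products of coordinates from each factor.
N = (m+1)(n+1) - 1
N = (4+1)(3+1) - 1
N = 5*4 - 1
N = 20 - 1 = 19

19


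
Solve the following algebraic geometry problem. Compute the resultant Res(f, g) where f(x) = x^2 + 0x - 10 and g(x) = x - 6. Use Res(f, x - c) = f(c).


For Res(f, x - c), we evaluate f at x = c.
f(6) = 6^2 + 0*6 - 10
= 36 + 0 - 10
= 36 - 10 = 26
Res(f, g) = 26

26


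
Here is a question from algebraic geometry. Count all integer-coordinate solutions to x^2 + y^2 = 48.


Systematically check integer values of x where x^2 <= 48.
For each valid x, check if 48 - x^2 is a perfect square.
Total integer solutions found: 0

0


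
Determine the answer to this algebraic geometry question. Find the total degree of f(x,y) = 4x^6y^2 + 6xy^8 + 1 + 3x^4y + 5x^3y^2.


Examine each term for its total degree (sum of exponents).
  Term '4x^6y^2' has total degree 6+2 = 8.
  Term '6xy^8' has total degree 1+8 = 9.
  Term '1' has total degree 0+0 = 0.
  Term '3x^4y' has total degree 4+1 = 5.
  Term '5x^3y^2' has total degree 3+2 = 5.
The maximum total degree among all terms is 9.

9


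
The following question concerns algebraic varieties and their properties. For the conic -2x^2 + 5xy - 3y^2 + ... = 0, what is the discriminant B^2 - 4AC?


The discriminant of a conic Ax^2 + Bxy + Cy^2 + ... = 0 is B^2 - 4AC.
B^2 = 5^2 = 25
4AC = 4*(-2)*(-3) = 24
Discriminant = 25 - 24 = 1

1


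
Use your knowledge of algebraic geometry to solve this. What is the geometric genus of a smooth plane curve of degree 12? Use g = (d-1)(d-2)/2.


Using the genus formula for smooth plane curves:
g = (d-1)(d-2)/2
g = (12-1)(12-2)/2
g = 11*10/2
g = 110/2 = 55

55


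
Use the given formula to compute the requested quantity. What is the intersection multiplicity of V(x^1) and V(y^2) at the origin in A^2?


The intersection multiplicity of V(x^a) and V(y^b) at the origin is:
I(O; V(x^1), V(y^2)) = dim_k(k[x,y]/(x^1, y^2))
A basis for k[x,y]/(x^1, y^2) is the set of monomials x^i * y^j
where 0 <= i < 1 and 0 <= j < 2.
The number of such monomials is 1 * 2 = 2

2


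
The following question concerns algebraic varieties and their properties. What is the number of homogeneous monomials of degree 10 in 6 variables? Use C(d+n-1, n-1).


The number of degree-10 monomials in 6 variables is C(d+n-1, n-1).
= C(10+6-1, 6-1) = C(15, 5)
= 3003

3003


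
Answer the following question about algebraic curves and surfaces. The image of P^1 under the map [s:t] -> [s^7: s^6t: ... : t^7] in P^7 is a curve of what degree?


The rational normal curve in P^7 is the image of P^1 under the 7-uple Veronese.
A general hyperplane in P^7 pulls back to a degree-7 form on P^1, which has 7 zeros,
so the curve meets a general hyperplane in 7 points. Degree = 7.

7


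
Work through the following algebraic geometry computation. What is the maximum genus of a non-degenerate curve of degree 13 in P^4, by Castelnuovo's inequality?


Castelnuovo's bound: write d - 1 = m(r-1) + epsilon with 0 <= epsilon < r-1.
d - 1 = 13 - 1 = 12
r - 1 = 4 - 1 = 3
12 = 4*3 + 0, so m = 4, epsilon = 0
pi(d, r) = m(m-1)(r-1)/2 + m*epsilon
= 4*3*3/2 + 4*0
= 36/2 + 0
= 18 + 0 = 18

18


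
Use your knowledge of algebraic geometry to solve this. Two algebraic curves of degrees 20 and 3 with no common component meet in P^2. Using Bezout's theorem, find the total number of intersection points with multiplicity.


Bezout's theorem states the intersection count equals the product of degrees.
Intersection count = 20 * 3 = 60

60


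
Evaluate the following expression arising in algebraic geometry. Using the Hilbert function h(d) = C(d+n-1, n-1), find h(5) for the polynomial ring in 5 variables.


The Hilbert function for the polynomial ring in 5 variables is:
h(d) = C(d+n-1, n-1)
h(5) = C(5+5-1, 5-1) = C(9, 4)
= 9! / (4! * 5!)
= 126

126


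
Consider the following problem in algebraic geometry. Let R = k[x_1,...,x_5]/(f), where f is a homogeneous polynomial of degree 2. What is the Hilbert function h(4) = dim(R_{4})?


For R = k[x_1,...,x_n]/(f) with f homogeneous of degree e:
The Hilbert series is (1 - t^e)/(1 - t)^n.
So h(d) = C(d+n-1, n-1) - C(d-e+n-1, n-1) for d >= e.
With n=5, e=2, d=4:
C(4+5-1, 5-1) = C(8, 4) = 70
C(4-2+5-1, 5-1) = C(6, 4) = 15
h(4) = 70 - 15 = 55

55


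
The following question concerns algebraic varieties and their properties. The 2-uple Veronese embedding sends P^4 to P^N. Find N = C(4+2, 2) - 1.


The Veronese embedding v_d: P^n -> P^N maps each point to all
degree-d monomials in n+1 homogeneous coordinates.
N = C(n+d, d) - 1
N = C(4+2, 2) - 1
N = C(6, 2) - 1
C(6, 2) = 15
N = 15 - 1 = 14

14


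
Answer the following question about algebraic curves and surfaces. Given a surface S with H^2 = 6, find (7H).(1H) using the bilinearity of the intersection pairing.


Using bilinearity of the intersection pairing on a surface S:
(aH).(bH) = ab * (H.H)
We have H^2 = 6.
D.E = (7H).(1H) = 7*1*6
= 7*6
= 42

42


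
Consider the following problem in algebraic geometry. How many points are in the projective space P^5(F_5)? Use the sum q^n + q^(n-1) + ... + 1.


P^5(F_5) has (q^(n+1) - 1)/(q - 1) points.
= 5^5 + 5^4 + 5^3 + 5^2 + 5^1 + 5^0
= 3125 + 625 + 125 + 25 + 5 + 1
= 3906

3906


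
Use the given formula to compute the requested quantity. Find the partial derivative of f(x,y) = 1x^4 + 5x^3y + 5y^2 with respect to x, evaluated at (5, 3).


df/dx = 4*1*x^3 + 3*5*x^2*y
At (5,3): 4*1*5^3 + 3*5*5^2*3
= 500 + 1125
= 1625

1625


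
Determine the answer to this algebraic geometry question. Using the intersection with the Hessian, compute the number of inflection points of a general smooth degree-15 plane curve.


For a general smooth plane curve C of degree d, the inflection points are
the intersection of C with its Hessian curve, which has degree 3(d-2).
By Bezout, the total intersection number is d * 3(d-2) = 15 * 39 = 585.
For a general curve every flex is ordinary, so each contributes
multiplicity 1 to C·Hess(C), and the number of distinct inflection
points is 3d(d-2).
Inflection points = 3*15*(15-2) = 3*15*13 = 585

585


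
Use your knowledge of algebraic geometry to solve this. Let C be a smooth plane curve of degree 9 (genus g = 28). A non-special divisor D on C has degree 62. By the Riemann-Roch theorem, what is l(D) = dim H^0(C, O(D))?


First, compute the genus of a smooth plane curve of degree 9:
g = (d-1)(d-2)/2 = (9-1)(9-2)/2 = 28
For a non-special divisor D (i.e., h^1(D) = 0), Riemann-Roch gives:
l(D) = deg(D) - g + 1
Since deg(D) = 62 >= 2g - 1 = 55, D is non-special.
l(D) = 62 - 28 + 1 = 35

35


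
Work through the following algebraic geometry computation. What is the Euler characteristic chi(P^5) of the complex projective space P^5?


The complex projective space P^5 has one cell in each even real dimension 0, 2, ..., 10.
The cohomology groups are H^{2k}(P^5) = Z for k = 0,...,5, and 0 otherwise.
Euler characteristic = sum of Betti numbers = 1 per even-dimensional cohomology group.
chi(P^5) = 5 + 1 = 6

6


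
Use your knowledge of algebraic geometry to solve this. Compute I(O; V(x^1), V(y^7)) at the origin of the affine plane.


The intersection multiplicity of V(x^a) and V(y^b) at the origin is:
I(O; V(x^1), V(y^7)) = dim_k(k[x,y]/(x^1, y^7))
A basis for k[x,y]/(x^1, y^7) is the set of monomials x^i * y^j
where 0 <= i < 1 and 0 <= j < 7.
The number of such monomials is 1 * 7 = 7

7


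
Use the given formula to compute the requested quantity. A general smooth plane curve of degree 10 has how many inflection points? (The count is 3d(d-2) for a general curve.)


For a general smooth plane curve C of degree d, the inflection points are
the intersection of C with its Hessian curve, which has degree 3(d-2).
By Bezout, the total intersection number is d * 3(d-2) = 10 * 24 = 240.
For a general curve every flex is ordinary, so each contributes
multiplicity 1 to C·Hess(C), and the number of distinct inflection
points is 3d(d-2).
Inflection points = 3*10*(10-2) = 3*10*8 = 240

240


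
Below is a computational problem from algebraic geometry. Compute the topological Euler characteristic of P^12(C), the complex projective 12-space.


The complex projective space P^12 has one cell in each even real dimension 0, 2, ..., 24.
The cohomology groups are H^{2k}(P^12) = Z for k = 0,...,12, and 0 otherwise.
Euler characteristic = sum of Betti numbers = 1 per even-dimensional cohomology group.
chi(P^12) = 12 + 1 = 13

13


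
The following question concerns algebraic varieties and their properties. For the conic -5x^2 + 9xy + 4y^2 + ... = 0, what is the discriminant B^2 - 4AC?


The discriminant of a conic Ax^2 + Bxy + Cy^2 + ... = 0 is B^2 - 4AC.
B^2 = 9^2 = 81
4AC = 4*(-5)*4 = -80
Discriminant = 81 + 80 = 161

161


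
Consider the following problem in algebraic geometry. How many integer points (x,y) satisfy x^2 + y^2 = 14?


Systematically check integer values of x where x^2 <= 14.
For each valid x, check if 14 - x^2 is a perfect square.
Total integer solutions found: 0

0


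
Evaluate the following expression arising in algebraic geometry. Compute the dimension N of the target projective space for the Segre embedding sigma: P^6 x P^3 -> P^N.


The Segre embedding maps P^m x P^n into P^N via
all products of coordinates from each factor.
N = (m+1)(n+1) - 1
N = (6+1)(3+1) - 1
N = 7*4 - 1
N = 28 - 1 = 27

27


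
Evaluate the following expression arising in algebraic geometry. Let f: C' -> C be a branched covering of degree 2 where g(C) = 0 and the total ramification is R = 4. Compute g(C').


Riemann-Hurwitz formula: 2g' - 2 = d(2g - 2) + R
Given: d = 2, g = 0, R = 4
2g' - 2 = 2*(2*0 - 2) + 4
2g' - 2 = 2*(-2) + 4
2g' - 2 = -4 + 4 = 0
2g' = 2
g' = 1

1


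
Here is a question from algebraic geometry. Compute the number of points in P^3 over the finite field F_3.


P^3(F_3) has (q^(n+1) - 1)/(q - 1) points.
= 3^3 + 3^2 + 3^1 + 3^0
= 27 + 9 + 3 + 1
= 40

40


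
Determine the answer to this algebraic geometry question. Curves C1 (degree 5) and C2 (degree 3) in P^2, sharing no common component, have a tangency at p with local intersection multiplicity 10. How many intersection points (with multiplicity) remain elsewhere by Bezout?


By Bezout's theorem, the total intersection number is d1 * d2.
Total = 5 * 3 = 15
Intersection multiplicity at p = 10
Remaining intersections = 15 - 10 = 5

5


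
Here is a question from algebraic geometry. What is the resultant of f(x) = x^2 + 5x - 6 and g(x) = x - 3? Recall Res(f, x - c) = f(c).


For Res(f, x - c), we evaluate f at x = c.
f(3) = 3^2 + 5*3 - 6
= 9 + 15 - 6
= 24 - 6 = 18
Res(f, g) = 18

18


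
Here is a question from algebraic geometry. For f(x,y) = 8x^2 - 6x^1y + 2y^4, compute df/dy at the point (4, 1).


df/dy = (-6)*x^1 + 4*2*y^3
At (4,1): (-6)*4^1 + 4*2*1^3
= -24 + 8
= -16

-16


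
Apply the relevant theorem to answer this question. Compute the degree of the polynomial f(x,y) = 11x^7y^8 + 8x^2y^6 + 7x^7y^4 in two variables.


Examine each term for its total degree (sum of exponents).
  Term '11x^7y^8' has total degree 7+8 = 15.
  Term '8x^2y^6' has total degree 2+6 = 8.
  Term '7x^7y^4' has total degree 7+4 = 11.
The maximum total degree among all terms is 15.

15


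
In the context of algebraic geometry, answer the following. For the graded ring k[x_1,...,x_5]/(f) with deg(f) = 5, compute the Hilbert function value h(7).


For R = k[x_1,...,x_n]/(f) with f homogeneous of degree e:
The Hilbert series is (1 - t^e)/(1 - t)^n.
So h(d) = C(d+n-1, n-1) - C(d-e+n-1, n-1) for d >= e.
With n=5, e=5, d=7:
C(7+5-1, 5-1) = C(11, 4) = 330
C(7-5+5-1, 5-1) = C(6, 4) = 15
h(7) = 330 - 15 = 315

315


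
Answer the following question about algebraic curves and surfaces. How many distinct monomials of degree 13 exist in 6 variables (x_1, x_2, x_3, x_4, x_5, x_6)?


The number of degree-13 monomials in 6 variables is C(d+n-1, n-1).
= C(13+6-1, 6-1) = C(18, 5)
= 8568

8568


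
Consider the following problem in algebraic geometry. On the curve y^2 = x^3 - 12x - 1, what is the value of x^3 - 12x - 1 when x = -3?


Compute x^3 - 12x - 1 at x = -3:
x^3 = (-3)^3 = -27
(-12)*x = (-12)*(-3) = 36
Sum: -27 + 36 - 1 = 8

8


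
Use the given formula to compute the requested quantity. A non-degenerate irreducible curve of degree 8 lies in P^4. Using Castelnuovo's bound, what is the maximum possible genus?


Castelnuovo's bound: write d - 1 = m(r-1) + epsilon with 0 <= epsilon < r-1.
d - 1 = 8 - 1 = 7
r - 1 = 4 - 1 = 3
7 = 2*3 + 1, so m = 2, epsilon = 1
pi(d, r) = m(m-1)(r-1)/2 + m*epsilon
= 2*1*3/2 + 2*1
= 6/2 + 2
= 3 + 2 = 5

5


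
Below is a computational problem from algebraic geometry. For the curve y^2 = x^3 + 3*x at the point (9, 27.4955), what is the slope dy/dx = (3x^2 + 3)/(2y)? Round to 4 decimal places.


Using implicit differentiation of y^2 = x^3 + 3*x:
2y * dy/dx = 3x^2 + 3
dy/dx = (3x^2 + 3)/(2y)
Numerator: 3*9^2 + 3 = 246
Denominator: 2*27.4955 = 54.991
dy/dx = 246/54.991 = 4.4735

4.4735


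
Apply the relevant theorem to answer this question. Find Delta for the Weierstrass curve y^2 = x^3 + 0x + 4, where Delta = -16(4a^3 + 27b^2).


Compute each component:
4a^3 = 4*0^3 = 4*0 = 0
27b^2 = 27*4^2 = 27*16 = 432
4a^3 + 27b^2 = 0 + 432 = 432
Delta = -16*432 = -6912

-6912


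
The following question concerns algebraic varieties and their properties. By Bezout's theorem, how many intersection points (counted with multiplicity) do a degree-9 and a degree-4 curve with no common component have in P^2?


Bezout's theorem states the intersection count equals the product of degrees.
Intersection count = 9 * 4 = 36

36
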